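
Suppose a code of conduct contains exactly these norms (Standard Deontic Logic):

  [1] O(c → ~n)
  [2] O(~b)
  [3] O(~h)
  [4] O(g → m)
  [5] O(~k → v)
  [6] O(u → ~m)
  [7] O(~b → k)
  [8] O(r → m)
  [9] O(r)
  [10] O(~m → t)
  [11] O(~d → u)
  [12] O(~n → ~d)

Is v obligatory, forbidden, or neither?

Neither

Premise 5 is O(~k → v), but O(~k) is not derivable from the premises, so it does not yield O(v).
No premise or chain of K-axiom applications forces O(v), and none forces O(~v). So v is neither obligatory nor forbidden under these norms.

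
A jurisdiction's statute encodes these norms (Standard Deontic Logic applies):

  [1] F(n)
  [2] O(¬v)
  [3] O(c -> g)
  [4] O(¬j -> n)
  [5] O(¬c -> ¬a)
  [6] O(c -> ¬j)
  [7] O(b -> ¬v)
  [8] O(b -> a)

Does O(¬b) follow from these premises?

Premise 1 is F(n), i.e. O(¬n).
Premise 4, O(¬j -> n), contraposes to O(¬n -> j); with O(¬n) we get O(j).
The contrapositive of premise 6 (O(c -> ¬j)) is O(j -> ¬c), and O(j) is already established, so O(¬c).
From O(¬c) and premise 5, O(¬c -> ¬a), we obtain O(¬a).
The contrapositive of premise 8 (O(b -> a)) is O(¬a -> ¬b), and O(¬a) is already established, so O(¬b).
Premises 2, 3, 7 do not contribute to this derivation.
So O(¬b) follows.

Yes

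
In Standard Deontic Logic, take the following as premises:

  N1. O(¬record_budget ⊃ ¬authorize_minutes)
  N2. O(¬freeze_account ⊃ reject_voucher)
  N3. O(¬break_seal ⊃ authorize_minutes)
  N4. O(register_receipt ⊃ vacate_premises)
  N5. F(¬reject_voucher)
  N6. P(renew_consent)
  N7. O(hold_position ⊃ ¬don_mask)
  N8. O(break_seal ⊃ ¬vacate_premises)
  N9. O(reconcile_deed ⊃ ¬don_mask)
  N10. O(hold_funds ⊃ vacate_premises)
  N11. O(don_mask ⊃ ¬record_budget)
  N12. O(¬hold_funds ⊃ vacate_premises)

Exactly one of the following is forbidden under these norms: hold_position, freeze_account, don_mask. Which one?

By case analysis on ¬hold_funds: premise 12 gives O(¬hold_funds ⊃ vacate_premises) and premise 10 gives O(hold_funds ⊃ vacate_premises), so O(vacate_premises) either way.
Premise 8 is O(break_seal ⊃ ¬vacate_premises); contrapositively O(vacate_premises ⊃ ¬break_seal). Since O(vacate_premises) holds, K gives O(¬break_seal).
Applying K to premise 3 (O(¬break_seal ⊃ authorize_minutes)) and O(¬break_seal) yields O(authorize_minutes).
Premise 1, O(¬record_budget ⊃ ¬authorize_minutes), contraposes to O(authorize_minutes ⊃ record_budget); with O(authorize_minutes) we get O(record_budget).
Premise 11 is O(don_mask ⊃ ¬record_budget); contrapositively O(record_budget ⊃ ¬don_mask). Since O(record_budget) holds, K gives O(¬don_mask).
So O(¬don_mask) holds, i.e. don_mask is forbidden. None of the other listed options is forbidden under the premises.

don_mask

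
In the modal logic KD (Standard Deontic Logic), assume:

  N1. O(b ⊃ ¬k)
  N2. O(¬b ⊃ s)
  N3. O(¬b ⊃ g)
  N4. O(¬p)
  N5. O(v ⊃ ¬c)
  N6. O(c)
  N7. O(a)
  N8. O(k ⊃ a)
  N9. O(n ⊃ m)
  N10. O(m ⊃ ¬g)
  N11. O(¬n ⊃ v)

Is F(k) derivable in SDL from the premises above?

Yes

From premise 6 we have O(c).
Premise 5, O(v ⊃ ¬c), contraposes to O(c ⊃ ¬v); with O(c) we get O(¬v).
Premise 11 is O(¬n ⊃ v); contrapositively O(¬v ⊃ n). Since O(¬v) holds, K gives O(n).
From O(n) and premise 9, O(n ⊃ m), we obtain O(m).
With premise 10, O(m ⊃ ¬g), the K-axiom yields O(¬g).
Premise 3 is O(¬b ⊃ g); contrapositively O(¬g ⊃ b). Since O(¬g) holds, K gives O(b).
With premise 1, O(b ⊃ ¬k), the K-axiom yields O(¬k).
Premises 2, 4, 7, 8 do not contribute to this derivation.
So O(¬k) holds, i.e. F(k). The claim follows.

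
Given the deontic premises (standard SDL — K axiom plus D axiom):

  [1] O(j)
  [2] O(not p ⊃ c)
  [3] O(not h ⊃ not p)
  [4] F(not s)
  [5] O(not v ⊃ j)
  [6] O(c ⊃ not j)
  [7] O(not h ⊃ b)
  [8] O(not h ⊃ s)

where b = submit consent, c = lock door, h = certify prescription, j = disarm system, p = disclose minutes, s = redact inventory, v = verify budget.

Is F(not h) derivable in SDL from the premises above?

From premise 1 we have O(j).
The contrapositive of premise 6 (O(c ⊃ not j)) is O(j ⊃ not c), and O(j) is already established, so O(not c).
Premise 2 is O(not p ⊃ c); contrapositively O(not c ⊃ p). Since O(not c) holds, K gives O(p).
Premise 3 is O(not h ⊃ not p); contrapositively O(p ⊃ h). Since O(p) holds, K gives O(h).
Premises 4, 5, 7, 8 do not contribute to this derivation.
So O(h) holds, i.e. F(not h). The claim follows.

Yes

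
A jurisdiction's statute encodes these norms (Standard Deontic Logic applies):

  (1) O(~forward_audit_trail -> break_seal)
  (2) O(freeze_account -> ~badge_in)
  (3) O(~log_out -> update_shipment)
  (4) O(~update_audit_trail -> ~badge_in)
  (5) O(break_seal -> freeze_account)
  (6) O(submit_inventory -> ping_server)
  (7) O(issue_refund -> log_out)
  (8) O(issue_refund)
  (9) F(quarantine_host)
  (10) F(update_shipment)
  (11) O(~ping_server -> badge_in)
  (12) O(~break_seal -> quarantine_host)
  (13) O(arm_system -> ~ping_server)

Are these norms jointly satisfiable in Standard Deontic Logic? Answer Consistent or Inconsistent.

Consistent

Premise 3 is O(~log_out -> update_shipment), but O(~log_out) is not derivable from the premises, so it does not yield O(update_shipment).
So O(update_shipment) is not derivable, and the apparent clash with O(~update_shipment) does not arise.
A world satisfying every obligation exists (e.g. arm_system=false, badge_in=false, break_seal=true, forward_audit_trail=false, freeze_account=true, issue_refund=true, log_out=true, ping_server=true, quarantine_host=false, submit_inventory=false, update_audit_trail=false, update_shipment=false); no atom is both obligatory and forbidden, so the set is consistent.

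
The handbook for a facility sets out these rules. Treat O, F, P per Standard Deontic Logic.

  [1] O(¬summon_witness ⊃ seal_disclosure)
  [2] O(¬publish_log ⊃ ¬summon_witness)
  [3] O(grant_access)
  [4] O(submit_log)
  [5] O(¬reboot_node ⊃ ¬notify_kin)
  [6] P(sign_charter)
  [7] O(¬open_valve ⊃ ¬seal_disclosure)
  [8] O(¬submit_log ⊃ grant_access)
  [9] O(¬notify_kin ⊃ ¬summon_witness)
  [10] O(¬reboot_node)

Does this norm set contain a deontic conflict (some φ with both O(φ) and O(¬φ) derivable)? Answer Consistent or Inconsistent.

Consistent

Premise 8 is O(¬submit_log ⊃ grant_access); even if O(grant_access) held, inferring O(¬submit_log) would be affirming the consequent — invalid.
So O(¬submit_log) is not derivable, and the apparent clash with O(submit_log) does not arise.
A world satisfying every obligation exists (e.g. grant_access=true, notify_kin=false, open_valve=true, publish_log=false, reboot_node=false, seal_disclosure=true, sign_charter=false, submit_log=true, summon_witness=false); no atom is both obligatory and forbidden, so the set is consistent.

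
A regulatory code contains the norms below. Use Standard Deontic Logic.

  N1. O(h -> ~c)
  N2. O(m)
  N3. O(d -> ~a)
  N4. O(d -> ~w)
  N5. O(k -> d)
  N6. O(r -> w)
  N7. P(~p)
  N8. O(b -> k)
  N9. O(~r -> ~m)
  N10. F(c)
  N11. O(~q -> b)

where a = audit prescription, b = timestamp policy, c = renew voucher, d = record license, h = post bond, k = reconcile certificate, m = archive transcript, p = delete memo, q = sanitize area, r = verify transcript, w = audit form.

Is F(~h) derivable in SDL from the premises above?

Premise 1 is O(h -> ~c); even if O(~c) held, inferring O(h) would be affirming the consequent — invalid.
No other premise forces O(h). An ideal world satisfying every premise can still have ~h true, so F(~h) is not derivable.

No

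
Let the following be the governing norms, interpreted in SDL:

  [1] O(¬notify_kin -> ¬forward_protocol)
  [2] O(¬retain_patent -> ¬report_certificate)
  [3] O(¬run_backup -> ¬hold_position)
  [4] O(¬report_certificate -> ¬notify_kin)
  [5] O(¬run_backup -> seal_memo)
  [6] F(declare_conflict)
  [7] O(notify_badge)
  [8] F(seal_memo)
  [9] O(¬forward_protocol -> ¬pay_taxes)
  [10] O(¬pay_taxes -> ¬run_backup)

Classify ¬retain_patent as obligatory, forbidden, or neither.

F(seal_memo) at premise 8 means O(¬seal_memo).
Premise 5 is O(¬run_backup -> seal_memo); contrapositively O(¬seal_memo -> run_backup). Since O(¬seal_memo) holds, K gives O(run_backup).
Premise 10 is O(¬pay_taxes -> ¬run_backup); contrapositively O(run_backup -> pay_taxes). Since O(run_backup) holds, K gives O(pay_taxes).
Premise 9, O(¬forward_protocol -> ¬pay_taxes), contraposes to O(pay_taxes -> forward_protocol); with O(pay_taxes) we get O(forward_protocol).
Premise 1, O(¬notify_kin -> ¬forward_protocol), contraposes to O(forward_protocol -> notify_kin); with O(forward_protocol) we get O(notify_kin).
Premise 4 is O(¬report_certificate -> ¬notify_kin); contrapositively O(notify_kin -> report_certificate). Since O(notify_kin) holds, K gives O(report_certificate).
The contrapositive of premise 2 (O(¬retain_patent -> ¬report_certificate)) is O(report_certificate -> retain_patent), and O(report_certificate) is already established, so O(retain_patent).
Premises 3, 6, 7 do not contribute to this derivation.
Thus O(retain_patent), which is F(¬retain_patent): ¬retain_patent is forbidden.

Forbidden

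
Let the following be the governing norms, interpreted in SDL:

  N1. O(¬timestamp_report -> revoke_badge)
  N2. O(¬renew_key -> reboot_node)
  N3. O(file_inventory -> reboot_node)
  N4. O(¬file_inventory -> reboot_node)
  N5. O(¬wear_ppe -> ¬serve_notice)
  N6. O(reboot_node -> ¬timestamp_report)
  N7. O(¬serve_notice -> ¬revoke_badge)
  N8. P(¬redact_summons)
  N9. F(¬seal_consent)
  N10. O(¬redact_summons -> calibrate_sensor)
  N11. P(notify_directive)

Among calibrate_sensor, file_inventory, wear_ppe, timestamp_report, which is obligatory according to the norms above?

wear_ppe

Premises 4 and 3 are O(¬file_inventory -> reboot_node) and O(file_inventory -> reboot_node); every ideal world satisfies ¬file_inventory or file_inventory, so in either case reboot_node holds — hence O(reboot_node).
Premise 6 is O(reboot_node -> ¬timestamp_report); since O(reboot_node), deontic closure gives O(¬timestamp_report).
From O(¬timestamp_report) and premise 1, O(¬timestamp_report -> revoke_badge), we obtain O(revoke_badge).
The contrapositive of premise 7 (O(¬serve_notice -> ¬revoke_badge)) is O(revoke_badge -> serve_notice), and O(revoke_badge) is already established, so O(serve_notice).
Premise 5 is O(¬wear_ppe -> ¬serve_notice); contrapositively O(serve_notice -> wear_ppe). Since O(serve_notice) holds, K gives O(wear_ppe).
So O(wear_ppe) holds — wear_ppe is obligatory. None of the other listed options is made obligatory by any chain of premises.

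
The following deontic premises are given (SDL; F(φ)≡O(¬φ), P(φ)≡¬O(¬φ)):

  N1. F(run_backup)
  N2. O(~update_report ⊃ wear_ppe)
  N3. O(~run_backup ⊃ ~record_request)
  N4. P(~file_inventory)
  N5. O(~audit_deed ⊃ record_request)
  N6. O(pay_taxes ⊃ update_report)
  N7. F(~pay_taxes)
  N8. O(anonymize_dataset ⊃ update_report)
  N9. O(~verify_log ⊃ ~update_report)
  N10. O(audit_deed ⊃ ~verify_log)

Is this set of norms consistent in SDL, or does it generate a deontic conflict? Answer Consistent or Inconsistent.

Premise 7, F(~pay_taxes), is equivalent to O(pay_taxes).
From O(pay_taxes) and premise 6, O(pay_taxes ⊃ update_report), we obtain O(update_report).
Premise 9, O(~verify_log ⊃ ~update_report), contraposes to O(update_report ⊃ verify_log); with O(update_report) we get O(verify_log).
The contrapositive of premise 10 (O(audit_deed ⊃ ~verify_log)) is O(verify_log ⊃ ~audit_deed), and O(verify_log) is already established, so O(~audit_deed).
From O(~audit_deed) and premise 5, O(~audit_deed ⊃ record_request), we obtain O(record_request).
The contrapositive of premise 3 (O(~run_backup ⊃ ~record_request)) is O(record_request ⊃ run_backup), and O(record_request) is already established, so O(run_backup).
But premise 1, F(run_backup), means O(~run_backup).
We now have both O(run_backup) and O(~run_backup) — run_backup is simultaneously obligatory and forbidden, violating the D-axiom.

Inconsistent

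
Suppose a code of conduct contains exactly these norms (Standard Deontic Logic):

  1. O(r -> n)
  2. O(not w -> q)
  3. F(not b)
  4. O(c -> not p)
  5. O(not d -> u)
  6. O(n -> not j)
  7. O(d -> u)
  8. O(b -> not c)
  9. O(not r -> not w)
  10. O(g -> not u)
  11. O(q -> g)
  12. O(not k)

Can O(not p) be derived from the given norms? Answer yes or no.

No

Premise 4 is O(c -> not p), but O(c) is not derivable from the premises, so it does not yield O(not p).
No other premise forces O(not p). An ideal world satisfying every premise can still have not p false, so O(not p) is not derivable.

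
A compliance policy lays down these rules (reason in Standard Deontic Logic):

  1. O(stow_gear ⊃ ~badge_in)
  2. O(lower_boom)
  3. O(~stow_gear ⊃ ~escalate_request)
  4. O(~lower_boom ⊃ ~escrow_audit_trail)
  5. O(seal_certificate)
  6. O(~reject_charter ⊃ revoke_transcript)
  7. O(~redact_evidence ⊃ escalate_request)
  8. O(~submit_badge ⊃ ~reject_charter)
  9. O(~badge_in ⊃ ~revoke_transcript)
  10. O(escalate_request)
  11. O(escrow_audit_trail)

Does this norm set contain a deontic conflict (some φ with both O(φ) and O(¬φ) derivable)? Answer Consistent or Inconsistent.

Consistent

Premise 4 is O(~lower_boom ⊃ ~escrow_audit_trail), but O(~lower_boom) is not derivable from the premises, so it does not yield O(~escrow_audit_trail).
So O(~escrow_audit_trail) is not derivable, and the apparent clash with O(escrow_audit_trail) does not arise.
A world satisfying every obligation exists (e.g. badge_in=false, escalate_request=true, escrow_audit_trail=true, lower_boom=true, redact_evidence=false, reject_charter=true, revoke_transcript=false, seal_certificate=true, stow_gear=true, submit_badge=true); no atom is both obligatory and forbidden, so the set is consistent.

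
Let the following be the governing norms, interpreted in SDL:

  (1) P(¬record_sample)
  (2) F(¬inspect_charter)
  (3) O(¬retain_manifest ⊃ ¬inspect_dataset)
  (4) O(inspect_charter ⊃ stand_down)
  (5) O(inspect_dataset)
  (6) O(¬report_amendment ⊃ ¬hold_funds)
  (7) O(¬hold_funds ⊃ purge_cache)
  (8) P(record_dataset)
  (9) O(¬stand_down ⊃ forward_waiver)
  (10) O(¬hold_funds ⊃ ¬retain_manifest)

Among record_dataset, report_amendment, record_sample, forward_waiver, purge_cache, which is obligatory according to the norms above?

Premise 5 gives O(inspect_dataset).
The contrapositive of premise 3 (O(¬retain_manifest ⊃ ¬inspect_dataset)) is O(inspect_dataset ⊃ retain_manifest), and O(inspect_dataset) is already established, so O(retain_manifest).
Premise 10, O(¬hold_funds ⊃ ¬retain_manifest), contraposes to O(retain_manifest ⊃ hold_funds); with O(retain_manifest) we get O(hold_funds).
Premise 6 is O(¬report_amendment ⊃ ¬hold_funds); contrapositively O(hold_funds ⊃ report_amendment). Since O(hold_funds) holds, K gives O(report_amendment).
So O(report_amendment) holds — report_amendment is obligatory. None of the other listed options is made obligatory by any chain of premises.

report_amendment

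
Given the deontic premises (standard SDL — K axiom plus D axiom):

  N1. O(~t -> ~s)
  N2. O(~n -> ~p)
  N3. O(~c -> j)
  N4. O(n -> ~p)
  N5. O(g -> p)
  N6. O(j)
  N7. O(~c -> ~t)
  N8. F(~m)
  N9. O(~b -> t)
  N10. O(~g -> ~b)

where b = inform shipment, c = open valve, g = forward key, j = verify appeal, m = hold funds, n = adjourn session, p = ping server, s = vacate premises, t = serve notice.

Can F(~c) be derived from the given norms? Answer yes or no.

By case analysis on ~n: premise 2 gives O(~n -> ~p) and premise 4 gives O(n -> ~p), so O(~p) either way.
Premise 5, O(g -> p), contraposes to O(~p -> ~g); with O(~p) we get O(~g).
From O(~g) and premise 10, O(~g -> ~b), we obtain O(~b).
With premise 9, O(~b -> t), the K-axiom yields O(t).
Premise 7, O(~c -> ~t), contraposes to O(t -> c); with O(t) we get O(c).
Premises 1, 3, 6, 8 do not contribute to this derivation.
So O(c) holds, i.e. F(~c). The claim follows.

Yes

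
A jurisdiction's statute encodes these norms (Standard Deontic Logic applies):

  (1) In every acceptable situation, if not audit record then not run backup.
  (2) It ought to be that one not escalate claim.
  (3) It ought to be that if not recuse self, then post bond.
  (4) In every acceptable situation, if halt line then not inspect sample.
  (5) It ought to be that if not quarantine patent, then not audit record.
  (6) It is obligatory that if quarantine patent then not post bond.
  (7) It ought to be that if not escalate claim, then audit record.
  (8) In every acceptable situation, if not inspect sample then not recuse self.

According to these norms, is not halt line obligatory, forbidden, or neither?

Obligatory

From premise 2 we have O(¬escalate_claim).
Premise 7 is O(¬escalate_claim → audit_record); since O(¬escalate_claim), deontic closure gives O(audit_record).
Premise 5 is O(¬quarantine_patent → ¬audit_record); contrapositively O(audit_record → quarantine_patent). Since O(audit_record) holds, K gives O(quarantine_patent).
Premise 6 is O(quarantine_patent → ¬post_bond); since O(quarantine_patent), deontic closure gives O(¬post_bond).
Premise 3, O(¬recuse_self → post_bond), contraposes to O(¬post_bond → recuse_self); with O(¬post_bond) we get O(recuse_self).
Premise 8, O(¬inspect_sample → ¬recuse_self), contraposes to O(recuse_self → inspect_sample); with O(recuse_self) we get O(inspect_sample).
Premise 4, O(halt_line → ¬inspect_sample), contraposes to O(inspect_sample → ¬halt_line); with O(inspect_sample) we get O(¬halt_line).
Premise 1 does not contribute to this derivation.
Hence ¬halt_line is obligatory.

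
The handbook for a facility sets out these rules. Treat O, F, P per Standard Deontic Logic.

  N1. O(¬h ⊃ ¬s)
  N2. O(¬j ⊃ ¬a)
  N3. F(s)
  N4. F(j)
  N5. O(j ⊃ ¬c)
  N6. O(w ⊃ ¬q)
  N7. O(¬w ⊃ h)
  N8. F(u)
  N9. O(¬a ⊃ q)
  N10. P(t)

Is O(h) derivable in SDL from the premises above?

F(j) at premise 4 means O(¬j).
Premise 2 is O(¬j ⊃ ¬a); since O(¬j), deontic closure gives O(¬a).
Premise 9 is O(¬a ⊃ q); since O(¬a), deontic closure gives O(q).
The contrapositive of premise 6 (O(w ⊃ ¬q)) is O(q ⊃ ¬w), and O(q) is already established, so O(¬w).
From O(¬w) and premise 7, O(¬w ⊃ h), we obtain O(h).
Premises 1, 3, 5, 8, 10 do not contribute to this derivation.
So O(h) follows.

Yes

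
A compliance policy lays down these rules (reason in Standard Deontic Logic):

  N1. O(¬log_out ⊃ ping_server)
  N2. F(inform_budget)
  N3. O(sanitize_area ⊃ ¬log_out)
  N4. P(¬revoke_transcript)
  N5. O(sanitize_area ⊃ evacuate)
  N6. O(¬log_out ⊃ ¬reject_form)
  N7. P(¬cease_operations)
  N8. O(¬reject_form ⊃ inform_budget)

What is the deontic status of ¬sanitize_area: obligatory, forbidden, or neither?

Obligatory

Premise 2, F(inform_budget), is equivalent to O(¬inform_budget).
Premise 8 is O(¬reject_form ⊃ inform_budget); contrapositively O(¬inform_budget ⊃ reject_form). Since O(¬inform_budget) holds, K gives O(reject_form).
Premise 6 is O(¬log_out ⊃ ¬reject_form); contrapositively O(reject_form ⊃ log_out). Since O(reject_form) holds, K gives O(log_out).
The contrapositive of premise 3 (O(sanitize_area ⊃ ¬log_out)) is O(log_out ⊃ ¬sanitize_area), and O(log_out) is already established, so O(¬sanitize_area).
Premises 1, 4, 5, 7 do not contribute to this derivation.
Hence ¬sanitize_area is obligatory.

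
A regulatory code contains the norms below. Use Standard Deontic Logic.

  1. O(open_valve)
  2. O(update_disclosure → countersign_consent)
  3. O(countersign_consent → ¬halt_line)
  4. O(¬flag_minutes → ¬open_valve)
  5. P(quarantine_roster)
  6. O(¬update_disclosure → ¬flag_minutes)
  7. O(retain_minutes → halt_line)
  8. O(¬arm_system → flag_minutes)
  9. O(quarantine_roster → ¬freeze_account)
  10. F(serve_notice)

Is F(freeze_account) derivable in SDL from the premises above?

Premise 9 is O(quarantine_roster → ¬freeze_account), but O(quarantine_roster) is not derivable from the premises (the permission P(quarantine_roster) asserts only ¬O(¬quarantine_roster), not O(quarantine_roster)), so it does not yield O(¬freeze_account).
No other premise forces O(¬freeze_account). An ideal world satisfying every premise can still have freeze_account true, so F(freeze_account) is not derivable.

No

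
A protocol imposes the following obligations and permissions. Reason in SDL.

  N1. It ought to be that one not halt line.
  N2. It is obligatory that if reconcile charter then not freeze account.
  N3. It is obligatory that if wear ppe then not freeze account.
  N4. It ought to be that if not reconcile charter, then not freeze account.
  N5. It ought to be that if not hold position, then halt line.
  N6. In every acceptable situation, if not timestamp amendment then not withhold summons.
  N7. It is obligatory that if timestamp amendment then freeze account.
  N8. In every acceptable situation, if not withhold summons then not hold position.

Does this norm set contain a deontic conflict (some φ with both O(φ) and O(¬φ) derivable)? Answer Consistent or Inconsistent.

Inconsistent

Premises 4 and 2 cover both cases: O(¬reconcile_charter → ¬freeze_account) and O(reconcile_charter → ¬freeze_account). Since ¬reconcile_charter ∨ reconcile_charter is a tautology, O(¬freeze_account) follows.
Premise 7, O(timestamp_amendment → freeze_account), contraposes to O(¬freeze_account → ¬timestamp_amendment); with O(¬freeze_account) we get O(¬timestamp_amendment).
Premise 6 is O(¬timestamp_amendment → ¬withhold_summons); since O(¬timestamp_amendment), deontic closure gives O(¬withhold_summons).
Applying K to premise 8 (O(¬withhold_summons → ¬hold_position)) and O(¬withhold_summons) yields O(¬hold_position).
Applying K to premise 5 (O(¬hold_position → halt_line)) and O(¬hold_position) yields O(halt_line).
However, premise 1 gives O(¬halt_line).
We now have both O(halt_line) and O(¬halt_line) — halt_line is simultaneously obligatory and forbidden, violating the D-axiom.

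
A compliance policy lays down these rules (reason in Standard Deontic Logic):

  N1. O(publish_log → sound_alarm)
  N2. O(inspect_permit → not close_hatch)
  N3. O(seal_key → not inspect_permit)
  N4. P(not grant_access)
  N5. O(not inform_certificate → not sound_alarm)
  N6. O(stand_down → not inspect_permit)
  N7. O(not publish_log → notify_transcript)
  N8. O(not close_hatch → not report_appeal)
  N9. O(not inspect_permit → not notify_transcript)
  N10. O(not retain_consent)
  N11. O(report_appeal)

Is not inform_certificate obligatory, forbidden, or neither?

Premise 11 gives O(report_appeal).
Premise 8, O(not close_hatch → not report_appeal), contraposes to O(report_appeal → close_hatch); with O(report_appeal) we get O(close_hatch).
Premise 2, O(inspect_permit → not close_hatch), contraposes to O(close_hatch → not inspect_permit); with O(close_hatch) we get O(not inspect_permit).
With premise 9, O(not inspect_permit → not notify_transcript), the K-axiom yields O(not notify_transcript).
The contrapositive of premise 7 (O(not publish_log → notify_transcript)) is O(not notify_transcript → publish_log), and O(not notify_transcript) is already established, so O(publish_log).
From O(publish_log) and premise 1, O(publish_log → sound_alarm), we obtain O(sound_alarm).
The contrapositive of premise 5 (O(not inform_certificate → not sound_alarm)) is O(sound_alarm → inform_certificate), and O(sound_alarm) is already established, so O(inform_certificate).
Premises 3, 4, 6, 10 do not contribute to this derivation.
Thus O(inform_certificate), which is F(not inform_certificate): not inform_certificate is forbidden.

Forbidden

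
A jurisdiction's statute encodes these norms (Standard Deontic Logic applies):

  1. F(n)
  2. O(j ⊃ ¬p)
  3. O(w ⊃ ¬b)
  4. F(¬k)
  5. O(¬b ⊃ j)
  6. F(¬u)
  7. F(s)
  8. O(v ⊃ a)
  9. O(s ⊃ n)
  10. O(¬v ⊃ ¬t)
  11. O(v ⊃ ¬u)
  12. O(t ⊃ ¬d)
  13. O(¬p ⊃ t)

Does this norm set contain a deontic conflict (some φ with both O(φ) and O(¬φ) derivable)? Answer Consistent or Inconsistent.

Consistent

Premise 9 is O(s ⊃ n), but O(s) is not derivable from the premises, so it does not yield O(n).
So O(n) is not derivable, and the apparent clash with O(¬n) does not arise.
A world satisfying every obligation exists (e.g. a=false, b=true, d=false, j=false, k=true, n=false, p=true, s=false, t=false, u=true, v=false, w=false); no atom is both obligatory and forbidden, so the set is consistent.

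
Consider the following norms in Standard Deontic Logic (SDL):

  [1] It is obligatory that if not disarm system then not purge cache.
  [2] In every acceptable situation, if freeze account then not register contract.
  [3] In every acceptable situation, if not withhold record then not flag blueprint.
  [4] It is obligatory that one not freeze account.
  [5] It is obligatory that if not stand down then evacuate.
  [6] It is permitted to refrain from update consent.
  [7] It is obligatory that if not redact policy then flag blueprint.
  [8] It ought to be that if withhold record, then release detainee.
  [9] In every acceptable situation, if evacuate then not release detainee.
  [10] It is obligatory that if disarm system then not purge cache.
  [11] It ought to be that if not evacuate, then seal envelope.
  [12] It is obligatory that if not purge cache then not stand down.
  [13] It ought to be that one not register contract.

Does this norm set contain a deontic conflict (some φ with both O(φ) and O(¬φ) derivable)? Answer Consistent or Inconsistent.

Premise 2 is O(freeze_account → ¬register_contract); even if O(¬register_contract) held, inferring O(freeze_account) would be affirming the consequent — invalid.
So O(freeze_account) is not derivable, and the apparent clash with O(¬freeze_account) does not arise.
A world satisfying every obligation exists (e.g. disarm_system=false, evacuate=true, flag_blueprint=false, freeze_account=false, purge_cache=false, redact_policy=true, register_contract=false, release_detainee=false, seal_envelope=false, stand_down=false, update_consent=false, withhold_record=false); no atom is both obligatory and forbidden, so the set is consistent.

Consistent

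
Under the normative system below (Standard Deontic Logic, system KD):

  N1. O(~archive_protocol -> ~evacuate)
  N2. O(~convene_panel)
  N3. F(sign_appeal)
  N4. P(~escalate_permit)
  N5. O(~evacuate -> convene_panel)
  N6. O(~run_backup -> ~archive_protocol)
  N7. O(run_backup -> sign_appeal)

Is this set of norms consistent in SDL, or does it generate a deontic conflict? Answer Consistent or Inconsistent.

From premise 2 we have O(~convene_panel).
Premise 5 is O(~evacuate -> convene_panel); contrapositively O(~convene_panel -> evacuate). Since O(~convene_panel) holds, K gives O(evacuate).
Premise 1 is O(~archive_protocol -> ~evacuate); contrapositively O(evacuate -> archive_protocol). Since O(evacuate) holds, K gives O(archive_protocol).
Premise 6 is O(~run_backup -> ~archive_protocol); contrapositively O(archive_protocol -> run_backup). Since O(archive_protocol) holds, K gives O(run_backup).
Applying K to premise 7 (O(run_backup -> sign_appeal)) and O(run_backup) yields O(sign_appeal).
But premise 3, F(sign_appeal), means O(~sign_appeal).
We now have both O(sign_appeal) and O(~sign_appeal) — sign_appeal is simultaneously obligatory and forbidden, violating the D-axiom.

Inconsistent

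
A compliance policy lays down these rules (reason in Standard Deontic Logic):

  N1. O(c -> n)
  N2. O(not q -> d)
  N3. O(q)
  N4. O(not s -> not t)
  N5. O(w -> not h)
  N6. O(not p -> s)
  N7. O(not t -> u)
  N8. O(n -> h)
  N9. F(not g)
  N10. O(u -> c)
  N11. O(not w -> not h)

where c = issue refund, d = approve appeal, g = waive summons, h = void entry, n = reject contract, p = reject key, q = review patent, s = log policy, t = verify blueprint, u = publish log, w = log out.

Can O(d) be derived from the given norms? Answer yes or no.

Premise 2 is O(not q -> d), but O(not q) is not derivable from the premises, so it does not yield O(d).
No other premise forces O(d). An ideal world satisfying every premise can still have d false, so O(d) is not derivable.

No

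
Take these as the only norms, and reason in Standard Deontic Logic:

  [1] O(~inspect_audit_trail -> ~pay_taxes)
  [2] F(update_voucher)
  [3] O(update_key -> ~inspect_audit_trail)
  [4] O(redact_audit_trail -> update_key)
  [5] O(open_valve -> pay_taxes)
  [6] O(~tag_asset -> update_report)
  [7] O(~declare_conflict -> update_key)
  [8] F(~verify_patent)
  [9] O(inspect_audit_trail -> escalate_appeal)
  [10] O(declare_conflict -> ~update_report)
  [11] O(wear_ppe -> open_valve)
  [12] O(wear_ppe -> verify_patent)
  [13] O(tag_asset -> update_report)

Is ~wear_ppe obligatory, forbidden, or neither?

Premises 6 and 13 cover both cases: O(~tag_asset -> update_report) and O(tag_asset -> update_report). Since ~tag_asset ∨ tag_asset is a tautology, O(update_report) follows.
Premise 10 is O(declare_conflict -> ~update_report); contrapositively O(update_report -> ~declare_conflict). Since O(update_report) holds, K gives O(~declare_conflict).
With premise 7, O(~declare_conflict -> update_key), the K-axiom yields O(update_key).
Applying K to premise 3 (O(update_key -> ~inspect_audit_trail)) and O(update_key) yields O(~inspect_audit_trail).
From O(~inspect_audit_trail) and premise 1, O(~inspect_audit_trail -> ~pay_taxes), we obtain O(~pay_taxes).
Premise 5 is O(open_valve -> pay_taxes); contrapositively O(~pay_taxes -> ~open_valve). Since O(~pay_taxes) holds, K gives O(~open_valve).
Premise 11, O(wear_ppe -> open_valve), contraposes to O(~open_valve -> ~wear_ppe); with O(~open_valve) we get O(~wear_ppe).
Premises 2, 4, 8, 9, 12 do not contribute to this derivation.
Hence ~wear_ppe is obligatory.

Obligatory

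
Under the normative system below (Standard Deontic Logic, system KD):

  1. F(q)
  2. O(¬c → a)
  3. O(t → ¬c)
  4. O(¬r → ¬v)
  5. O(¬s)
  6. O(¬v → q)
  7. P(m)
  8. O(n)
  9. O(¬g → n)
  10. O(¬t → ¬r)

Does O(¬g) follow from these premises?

No

Premise 9 is O(¬g → n); even if O(n) held, inferring O(¬g) would be affirming the consequent — invalid.
No other premise forces O(¬g). An ideal world satisfying every premise can still have ¬g false, so O(¬g) is not derivable.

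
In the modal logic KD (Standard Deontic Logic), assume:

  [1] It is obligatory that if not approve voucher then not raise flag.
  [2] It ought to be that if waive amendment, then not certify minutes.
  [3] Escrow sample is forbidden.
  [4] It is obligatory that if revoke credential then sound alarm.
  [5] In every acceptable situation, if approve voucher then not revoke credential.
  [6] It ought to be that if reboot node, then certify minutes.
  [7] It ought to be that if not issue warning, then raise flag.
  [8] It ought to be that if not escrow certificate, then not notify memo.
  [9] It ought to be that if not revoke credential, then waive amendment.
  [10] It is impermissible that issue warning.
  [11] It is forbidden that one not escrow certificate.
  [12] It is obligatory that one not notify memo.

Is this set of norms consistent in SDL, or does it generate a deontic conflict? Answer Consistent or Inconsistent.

Consistent

Premise 8 is O(¬escrow_certificate → ¬notify_memo); even if O(¬notify_memo) held, inferring O(¬escrow_certificate) would be affirming the consequent — invalid.
So O(¬escrow_certificate) is not derivable, and the apparent clash with O(escrow_certificate) does not arise.
A world satisfying every obligation exists (e.g. approve_voucher=true, certify_minutes=false, escrow_certificate=true, escrow_sample=false, issue_warning=false, notify_memo=false, raise_flag=true, reboot_node=false, revoke_credential=false, sound_alarm=false, waive_amendment=true); no atom is both obligatory and forbidden, so the set is consistent.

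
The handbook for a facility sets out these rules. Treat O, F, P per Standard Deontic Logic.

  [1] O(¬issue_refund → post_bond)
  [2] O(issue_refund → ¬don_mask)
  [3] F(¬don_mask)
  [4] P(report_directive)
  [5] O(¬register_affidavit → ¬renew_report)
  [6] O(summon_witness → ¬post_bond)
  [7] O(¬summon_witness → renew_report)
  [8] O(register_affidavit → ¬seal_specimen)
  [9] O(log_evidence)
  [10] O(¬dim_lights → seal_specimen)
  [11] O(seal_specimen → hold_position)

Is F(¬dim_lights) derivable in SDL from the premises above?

F(¬don_mask) at premise 3 means O(don_mask).
The contrapositive of premise 2 (O(issue_refund → ¬don_mask)) is O(don_mask → ¬issue_refund), and O(don_mask) is already established, so O(¬issue_refund).
Applying K to premise 1 (O(¬issue_refund → post_bond)) and O(¬issue_refund) yields O(post_bond).
The contrapositive of premise 6 (O(summon_witness → ¬post_bond)) is O(post_bond → ¬summon_witness), and O(post_bond) is already established, so O(¬summon_witness).
Premise 7 is O(¬summon_witness → renew_report); since O(¬summon_witness), deontic closure gives O(renew_report).
The contrapositive of premise 5 (O(¬register_affidavit → ¬renew_report)) is O(renew_report → register_affidavit), and O(renew_report) is already established, so O(register_affidavit).
With premise 8, O(register_affidavit → ¬seal_specimen), the K-axiom yields O(¬seal_specimen).
The contrapositive of premise 10 (O(¬dim_lights → seal_specimen)) is O(¬seal_specimen → dim_lights), and O(¬seal_specimen) is already established, so O(dim_lights).
Premises 4, 9, 11 do not contribute to this derivation.
So O(dim_lights) holds, i.e. F(¬dim_lights). The claim follows.

Yes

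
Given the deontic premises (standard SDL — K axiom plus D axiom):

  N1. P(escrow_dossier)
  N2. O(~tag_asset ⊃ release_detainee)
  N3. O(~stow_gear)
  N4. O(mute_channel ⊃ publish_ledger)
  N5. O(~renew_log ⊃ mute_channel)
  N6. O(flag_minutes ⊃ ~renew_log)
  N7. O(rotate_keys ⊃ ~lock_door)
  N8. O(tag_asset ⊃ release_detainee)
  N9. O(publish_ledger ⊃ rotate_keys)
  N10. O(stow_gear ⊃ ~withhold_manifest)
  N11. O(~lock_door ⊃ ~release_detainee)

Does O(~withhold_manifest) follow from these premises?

No

Premise 10 is O(stow_gear ⊃ ~withhold_manifest), but O(stow_gear) is not derivable from the premises, so it does not yield O(~withhold_manifest).
No other premise forces O(~withhold_manifest). An ideal world satisfying every premise can still have ~withhold_manifest false, so O(~withhold_manifest) is not derivable.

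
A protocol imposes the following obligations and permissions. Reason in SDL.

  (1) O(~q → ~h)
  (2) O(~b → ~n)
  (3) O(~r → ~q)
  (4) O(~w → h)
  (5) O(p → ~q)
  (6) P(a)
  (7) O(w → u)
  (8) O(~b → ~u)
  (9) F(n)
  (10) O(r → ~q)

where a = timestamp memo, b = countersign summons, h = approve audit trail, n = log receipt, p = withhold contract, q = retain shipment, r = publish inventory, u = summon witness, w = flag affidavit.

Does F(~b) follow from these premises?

Yes

By case analysis on r: premise 10 gives O(r → ~q) and premise 3 gives O(~r → ~q), so O(~q) either way.
Applying K to premise 1 (O(~q → ~h)) and O(~q) yields O(~h).
Premise 4 is O(~w → h); contrapositively O(~h → w). Since O(~h) holds, K gives O(w).
Applying K to premise 7 (O(w → u)) and O(w) yields O(u).
Premise 8, O(~b → ~u), contraposes to O(u → b); with O(u) we get O(b).
Premises 2, 5, 6, 9 do not contribute to this derivation.
So O(b) holds, i.e. F(~b). The claim follows.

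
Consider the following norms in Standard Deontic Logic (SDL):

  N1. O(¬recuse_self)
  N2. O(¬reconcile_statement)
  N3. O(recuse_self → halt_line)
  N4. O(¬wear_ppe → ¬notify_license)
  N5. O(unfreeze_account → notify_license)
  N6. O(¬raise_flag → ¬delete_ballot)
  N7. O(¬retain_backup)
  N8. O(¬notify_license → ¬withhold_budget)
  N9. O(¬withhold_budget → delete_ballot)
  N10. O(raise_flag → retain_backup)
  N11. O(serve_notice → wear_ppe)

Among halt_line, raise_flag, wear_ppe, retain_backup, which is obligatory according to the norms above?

Premise 7 states O(¬retain_backup) outright.
Premise 10 is O(raise_flag → retain_backup); contrapositively O(¬retain_backup → ¬raise_flag). Since O(¬retain_backup) holds, K gives O(¬raise_flag).
Premise 6 is O(¬raise_flag → ¬delete_ballot); since O(¬raise_flag), deontic closure gives O(¬delete_ballot).
Premise 9, O(¬withhold_budget → delete_ballot), contraposes to O(¬delete_ballot → withhold_budget); with O(¬delete_ballot) we get O(withhold_budget).
Premise 8, O(¬notify_license → ¬withhold_budget), contraposes to O(withhold_budget → notify_license); with O(withhold_budget) we get O(notify_license).
The contrapositive of premise 4 (O(¬wear_ppe → ¬notify_license)) is O(notify_license → wear_ppe), and O(notify_license) is already established, so O(wear_ppe).
So O(wear_ppe) holds — wear_ppe is obligatory. None of the other listed options is made obligatory by any chain of premises.

wear_ppe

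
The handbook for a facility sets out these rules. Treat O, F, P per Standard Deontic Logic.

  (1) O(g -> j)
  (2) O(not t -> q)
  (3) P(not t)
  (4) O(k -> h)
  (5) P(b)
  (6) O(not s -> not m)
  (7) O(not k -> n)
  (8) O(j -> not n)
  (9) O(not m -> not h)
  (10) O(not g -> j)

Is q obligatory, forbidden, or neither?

Premise 2 is O(not t -> q), but O(not t) is not derivable from the premises (the permission P(not t) asserts only not O(t), not O(not t)), so it does not yield O(q).
No premise or chain of K-axiom applications forces O(q), and none forces O(not q). So q is neither obligatory nor forbidden under these norms.

Neither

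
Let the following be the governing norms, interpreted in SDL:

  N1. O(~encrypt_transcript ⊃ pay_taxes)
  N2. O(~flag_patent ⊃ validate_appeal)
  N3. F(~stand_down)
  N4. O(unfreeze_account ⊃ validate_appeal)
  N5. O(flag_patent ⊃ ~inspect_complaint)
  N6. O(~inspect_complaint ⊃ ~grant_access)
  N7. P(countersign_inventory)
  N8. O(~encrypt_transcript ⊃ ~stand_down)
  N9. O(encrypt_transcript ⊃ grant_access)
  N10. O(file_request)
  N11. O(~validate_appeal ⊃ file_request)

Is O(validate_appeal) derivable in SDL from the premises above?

Yes

F(~stand_down) at premise 3 means O(stand_down).
Premise 8, O(~encrypt_transcript ⊃ ~stand_down), contraposes to O(stand_down ⊃ encrypt_transcript); with O(stand_down) we get O(encrypt_transcript).
With premise 9, O(encrypt_transcript ⊃ grant_access), the K-axiom yields O(grant_access).
Premise 6 is O(~inspect_complaint ⊃ ~grant_access); contrapositively O(grant_access ⊃ inspect_complaint). Since O(grant_access) holds, K gives O(inspect_complaint).
Premise 5, O(flag_patent ⊃ ~inspect_complaint), contraposes to O(inspect_complaint ⊃ ~flag_patent); with O(inspect_complaint) we get O(~flag_patent).
With premise 2, O(~flag_patent ⊃ validate_appeal), the K-axiom yields O(validate_appeal).
Premises 1, 4, 7, 10, 11 do not contribute to this derivation.
So O(validate_appeal) follows.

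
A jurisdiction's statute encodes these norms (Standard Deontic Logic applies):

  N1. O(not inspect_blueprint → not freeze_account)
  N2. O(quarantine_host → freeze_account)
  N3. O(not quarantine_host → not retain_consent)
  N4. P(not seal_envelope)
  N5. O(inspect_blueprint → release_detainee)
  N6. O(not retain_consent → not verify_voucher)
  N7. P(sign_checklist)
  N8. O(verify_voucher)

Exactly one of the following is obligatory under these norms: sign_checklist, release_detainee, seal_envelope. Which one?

From premise 8 we have O(verify_voucher).
Premise 6, O(not retain_consent → not verify_voucher), contraposes to O(verify_voucher → retain_consent); with O(verify_voucher) we get O(retain_consent).
Premise 3 is O(not quarantine_host → not retain_consent); contrapositively O(retain_consent → quarantine_host). Since O(retain_consent) holds, K gives O(quarantine_host).
With premise 2, O(quarantine_host → freeze_account), the K-axiom yields O(freeze_account).
Premise 1 is O(not inspect_blueprint → not freeze_account); contrapositively O(freeze_account → inspect_blueprint). Since O(freeze_account) holds, K gives O(inspect_blueprint).
Premise 5 is O(inspect_blueprint → release_detainee); since O(inspect_blueprint), deontic closure gives O(release_detainee).
So O(release_detainee) holds — release_detainee is obligatory. None of the other listed options is made obligatory by any chain of premises.

release_detainee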